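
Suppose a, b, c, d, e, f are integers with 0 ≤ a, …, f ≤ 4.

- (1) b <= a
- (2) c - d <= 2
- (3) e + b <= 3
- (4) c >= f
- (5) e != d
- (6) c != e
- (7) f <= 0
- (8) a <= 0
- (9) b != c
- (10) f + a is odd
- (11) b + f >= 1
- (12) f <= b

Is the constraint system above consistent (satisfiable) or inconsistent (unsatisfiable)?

Unsatisfiable

From constraints 1 and 8: b ≤ a ≤ 0. From constraint 7: f ≤ 0. Hence b + f ≤ 0. But constraint 11 requires b + f ≥ 1, and 1 > 0. Contradiction.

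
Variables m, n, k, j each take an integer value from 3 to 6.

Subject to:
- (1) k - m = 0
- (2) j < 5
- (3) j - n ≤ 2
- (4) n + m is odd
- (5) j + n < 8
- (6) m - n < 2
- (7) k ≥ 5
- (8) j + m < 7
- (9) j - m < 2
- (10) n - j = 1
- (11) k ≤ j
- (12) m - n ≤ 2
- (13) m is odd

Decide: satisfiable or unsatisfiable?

Unsatisfiable

From constraints 7 and 11: j ≥ k and k ≥ 5, so j ≥ 5. From constraint 2: j ≤ 4. But 4 < 5, so no value of j works.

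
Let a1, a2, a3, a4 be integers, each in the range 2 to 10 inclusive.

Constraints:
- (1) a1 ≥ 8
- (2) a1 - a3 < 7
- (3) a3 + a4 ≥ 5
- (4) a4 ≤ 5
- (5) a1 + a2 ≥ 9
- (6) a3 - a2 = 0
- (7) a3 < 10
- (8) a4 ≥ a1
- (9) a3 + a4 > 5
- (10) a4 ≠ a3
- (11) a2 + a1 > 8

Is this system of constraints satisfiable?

Unsatisfiable

From constraint 1: a1 ≥ 8. From constraints 4 and 8: a1 ≤ a4 and a4 ≤ 5, so a1 ≤ 5. But 5 < 8, so no value of a1 works.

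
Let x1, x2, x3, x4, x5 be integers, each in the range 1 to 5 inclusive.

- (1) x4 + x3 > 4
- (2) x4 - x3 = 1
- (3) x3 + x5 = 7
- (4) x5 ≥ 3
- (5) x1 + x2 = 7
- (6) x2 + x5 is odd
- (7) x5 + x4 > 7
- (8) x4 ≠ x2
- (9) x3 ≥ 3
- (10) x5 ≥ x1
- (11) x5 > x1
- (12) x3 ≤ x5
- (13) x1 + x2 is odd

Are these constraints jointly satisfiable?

Satisfiable

One satisfying assignment is x1 = 2, x2 = 5, x3 = 3, x4 = 4, x5 = 4.
For the less obvious constraints — constraint 1: x4 + x3 = 7; constraint 2: x4 - x3 = 1; constraint 3: x3 + x5 = 7 — and the others hold by inspection.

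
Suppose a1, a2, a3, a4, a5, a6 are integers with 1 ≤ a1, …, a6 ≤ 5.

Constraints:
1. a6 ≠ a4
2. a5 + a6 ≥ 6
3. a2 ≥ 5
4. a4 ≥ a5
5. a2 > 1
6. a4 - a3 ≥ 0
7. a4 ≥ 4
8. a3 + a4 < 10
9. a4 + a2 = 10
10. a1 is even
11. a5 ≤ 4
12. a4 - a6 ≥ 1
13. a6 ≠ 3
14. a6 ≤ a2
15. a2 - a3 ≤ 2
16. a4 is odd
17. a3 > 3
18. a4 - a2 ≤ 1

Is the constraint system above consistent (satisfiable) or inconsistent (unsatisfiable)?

Take a1 = 4, a2 = 5, a3 = 4, a4 = 5, a5 = 2, a6 = 4. Then constraint 2: a5 + a6 = 6; constraint 6: a4 - a3 = 1, and every other listed constraint is also met.

Satisfiable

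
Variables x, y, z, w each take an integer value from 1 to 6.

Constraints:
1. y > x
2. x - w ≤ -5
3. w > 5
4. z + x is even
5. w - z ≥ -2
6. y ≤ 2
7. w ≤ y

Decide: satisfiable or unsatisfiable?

Unsatisfiable

From constraint 3: w ≥ 6. From constraints 6 and 7: w ≤ y and y ≤ 2, so w ≤ 2. But 2 < 6, so no value of w works.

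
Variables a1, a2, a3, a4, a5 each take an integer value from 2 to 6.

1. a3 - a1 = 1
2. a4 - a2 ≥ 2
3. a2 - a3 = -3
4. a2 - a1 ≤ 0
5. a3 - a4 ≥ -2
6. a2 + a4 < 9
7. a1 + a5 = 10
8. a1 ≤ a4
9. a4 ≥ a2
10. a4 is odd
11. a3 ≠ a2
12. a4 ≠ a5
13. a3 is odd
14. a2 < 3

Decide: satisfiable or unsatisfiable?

Satisfiable

Try a1 = 4, a2 = 2, a3 = 5, a4 = 5, a5 = 6.
Check constraint 1: a3 - a1 = 1; constraint 2: a4 - a2 = 3; constraint 3: a2 - a3 = -3. The remaining constraints are straightforward to verify.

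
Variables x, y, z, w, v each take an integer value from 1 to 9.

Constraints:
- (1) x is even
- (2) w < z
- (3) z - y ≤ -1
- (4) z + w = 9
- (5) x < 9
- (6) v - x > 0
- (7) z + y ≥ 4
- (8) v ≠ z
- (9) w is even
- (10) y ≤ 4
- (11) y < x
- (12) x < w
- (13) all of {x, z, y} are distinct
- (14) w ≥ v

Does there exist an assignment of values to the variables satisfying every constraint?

Unsatisfiable

Constraints 2, 3, 6, 11, and 14 give y < x, x < v, v ≤ w, w < z, z < y. Chaining: y < x < v ≤ w < z < y, which forces y < y — impossible.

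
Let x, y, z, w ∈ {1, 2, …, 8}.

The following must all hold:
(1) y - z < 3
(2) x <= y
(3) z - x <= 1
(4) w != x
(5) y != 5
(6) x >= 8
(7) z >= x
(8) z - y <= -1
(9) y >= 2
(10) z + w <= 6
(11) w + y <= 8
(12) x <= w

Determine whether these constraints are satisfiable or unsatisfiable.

Unsatisfiable

From constraints 6 and 12: w ≥ x ≥ 8. From constraint 9: y ≥ 2. Hence w + y ≥ 10. But constraint 11 requires w + y ≤ 8, and 8 < 10. Contradiction.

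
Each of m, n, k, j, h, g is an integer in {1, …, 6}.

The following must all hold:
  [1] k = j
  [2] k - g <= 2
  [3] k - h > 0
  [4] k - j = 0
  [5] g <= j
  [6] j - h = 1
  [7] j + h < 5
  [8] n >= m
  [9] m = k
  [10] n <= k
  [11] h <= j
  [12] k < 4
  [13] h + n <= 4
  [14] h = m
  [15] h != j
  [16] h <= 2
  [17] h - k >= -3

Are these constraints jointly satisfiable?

From constraints 1, 9, and 14, h = m = k = j, so h = j. But constraint 15 says h ≠ j. Contradiction.

Unsatisfiable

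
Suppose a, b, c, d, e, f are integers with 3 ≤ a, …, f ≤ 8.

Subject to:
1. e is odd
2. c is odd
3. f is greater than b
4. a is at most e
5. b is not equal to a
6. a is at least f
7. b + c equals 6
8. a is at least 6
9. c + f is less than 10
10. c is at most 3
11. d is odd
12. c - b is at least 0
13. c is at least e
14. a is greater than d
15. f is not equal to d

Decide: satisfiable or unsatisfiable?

Unsatisfiable

From constraints 4 and 8: e ≥ a and a ≥ 6, so e ≥ 6. From constraints 10 and 13: e ≤ c and c ≤ 3, so e ≤ 3. But 3 < 6, so no value of e works.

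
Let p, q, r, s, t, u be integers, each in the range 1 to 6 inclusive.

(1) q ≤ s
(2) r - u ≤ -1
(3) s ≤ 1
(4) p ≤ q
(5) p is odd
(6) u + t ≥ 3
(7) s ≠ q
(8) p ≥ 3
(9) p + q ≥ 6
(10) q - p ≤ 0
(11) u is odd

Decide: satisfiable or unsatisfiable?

Unsatisfiable

From constraints 4 and 8: q ≥ p and p ≥ 3, so q ≥ 3. From constraints 1 and 3: q ≤ s and s ≤ 1, so q ≤ 1. But 1 < 3, so no value of q works.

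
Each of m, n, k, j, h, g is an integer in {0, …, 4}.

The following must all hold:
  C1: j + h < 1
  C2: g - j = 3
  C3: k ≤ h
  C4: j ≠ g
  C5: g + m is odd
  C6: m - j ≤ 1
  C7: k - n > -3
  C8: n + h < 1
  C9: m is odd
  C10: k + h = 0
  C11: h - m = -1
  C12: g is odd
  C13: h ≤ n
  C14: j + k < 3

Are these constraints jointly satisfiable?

Constraint 12 makes g odd and constraint 9 makes m odd, so g + m must be even. Constraint 5 says g + m is odd — contradiction.

Unsatisfiable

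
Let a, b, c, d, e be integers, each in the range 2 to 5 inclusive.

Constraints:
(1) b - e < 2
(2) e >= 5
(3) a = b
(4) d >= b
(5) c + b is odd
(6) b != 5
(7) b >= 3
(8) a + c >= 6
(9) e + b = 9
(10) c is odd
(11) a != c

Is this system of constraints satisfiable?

The assignment a = 4, b = 4, c = 3, d = 5, e = 5 works:
  constraint 1 holds since b - e = -1.
  constraint 8 holds since a + c = 7.
  constraint 9 holds since e + b = 9.
The rest check out directly.

Satisfiable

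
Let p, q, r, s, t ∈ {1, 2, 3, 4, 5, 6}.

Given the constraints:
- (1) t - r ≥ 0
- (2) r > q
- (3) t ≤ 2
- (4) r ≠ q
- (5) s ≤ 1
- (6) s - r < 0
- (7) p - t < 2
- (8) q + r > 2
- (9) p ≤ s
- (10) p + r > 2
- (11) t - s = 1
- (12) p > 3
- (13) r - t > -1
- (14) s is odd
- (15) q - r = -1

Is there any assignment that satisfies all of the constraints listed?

Unsatisfiable

From constraint 12: p ≥ 4. From constraints 5 and 9: p ≤ s and s ≤ 1, so p ≤ 1. But 1 < 4, so no value of p works.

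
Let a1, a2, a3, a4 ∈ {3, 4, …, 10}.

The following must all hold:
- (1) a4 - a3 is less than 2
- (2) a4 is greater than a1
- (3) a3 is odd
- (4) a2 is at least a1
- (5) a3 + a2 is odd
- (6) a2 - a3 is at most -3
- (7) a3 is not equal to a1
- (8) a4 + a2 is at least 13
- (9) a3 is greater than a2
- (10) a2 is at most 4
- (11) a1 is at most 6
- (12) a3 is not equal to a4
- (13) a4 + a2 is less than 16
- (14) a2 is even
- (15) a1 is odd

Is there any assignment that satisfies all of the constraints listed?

The assignment a1 = 3, a2 = 4, a3 = 9, a4 = 10 works:
  constraint 1 holds since a4 - a3 = 1.
  constraint 6 holds since a2 - a3 = -5.
The rest check out directly.

Satisfiable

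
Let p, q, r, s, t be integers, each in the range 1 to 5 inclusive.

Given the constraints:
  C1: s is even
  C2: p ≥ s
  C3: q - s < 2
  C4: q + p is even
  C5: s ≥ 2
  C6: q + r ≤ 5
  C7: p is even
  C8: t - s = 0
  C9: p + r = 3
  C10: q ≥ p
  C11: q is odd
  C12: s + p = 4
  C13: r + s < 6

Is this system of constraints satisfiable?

Unsatisfiable

Constraint 11 makes q odd and constraint 7 makes p even, so q + p must be odd. Constraint 4 says q + p is even — contradiction.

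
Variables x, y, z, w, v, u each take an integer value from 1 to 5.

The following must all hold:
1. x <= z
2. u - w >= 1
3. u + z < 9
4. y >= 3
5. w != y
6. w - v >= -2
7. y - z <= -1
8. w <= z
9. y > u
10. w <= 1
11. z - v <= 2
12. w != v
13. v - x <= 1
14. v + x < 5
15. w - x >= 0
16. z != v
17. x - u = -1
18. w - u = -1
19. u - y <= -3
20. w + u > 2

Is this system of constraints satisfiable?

Unsatisfiable

Constraints 2, 7, 11, 13, 15, and 19 give v − z ≥ -2, z − y ≥ 1, y − u ≥ 3, u − w ≥ 1, w − x ≥ 0, x − v ≥ -1.
Adding all 6 inequalities: the left sides telescope to 0, and the right sides sum to (-2) + 1 + 3 + 1 + 0 + (-1) = 2. So 0 ≥ 2, which is false.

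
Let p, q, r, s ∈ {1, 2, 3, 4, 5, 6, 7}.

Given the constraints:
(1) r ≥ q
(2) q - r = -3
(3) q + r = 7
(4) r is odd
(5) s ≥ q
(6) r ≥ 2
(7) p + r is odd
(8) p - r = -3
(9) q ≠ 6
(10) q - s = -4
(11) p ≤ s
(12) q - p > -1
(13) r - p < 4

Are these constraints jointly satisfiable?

Take p = 2, q = 2, r = 5, s = 6. Then constraint 2: q - r = -3; constraint 3: q + r = 7; constraint 8: p - r = -3, and every other listed constraint is also met.

Satisfiable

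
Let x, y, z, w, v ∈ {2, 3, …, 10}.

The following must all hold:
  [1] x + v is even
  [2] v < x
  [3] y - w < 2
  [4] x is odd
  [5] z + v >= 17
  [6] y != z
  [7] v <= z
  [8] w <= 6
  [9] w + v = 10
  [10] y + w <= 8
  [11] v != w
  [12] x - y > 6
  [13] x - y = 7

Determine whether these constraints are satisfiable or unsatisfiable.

Satisfiable

Try x = 9, y = 2, z = 10, w = 3, v = 7.
Check constraint 3: y - w = -1; constraint 5: z + v = 17. The remaining constraints are straightforward to verify.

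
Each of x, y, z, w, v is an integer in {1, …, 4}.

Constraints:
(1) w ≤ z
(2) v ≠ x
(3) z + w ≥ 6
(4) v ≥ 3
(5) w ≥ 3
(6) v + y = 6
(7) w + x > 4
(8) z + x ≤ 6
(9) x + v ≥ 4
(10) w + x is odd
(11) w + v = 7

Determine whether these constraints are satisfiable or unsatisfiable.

Satisfiable

One satisfying assignment is x = 2, y = 2, z = 4, w = 3, v = 4.
For the less obvious constraints — constraint 3: z + w = 7; constraint 6: v + y = 6; constraint 7: w + x = 5 — and the others hold by inspection.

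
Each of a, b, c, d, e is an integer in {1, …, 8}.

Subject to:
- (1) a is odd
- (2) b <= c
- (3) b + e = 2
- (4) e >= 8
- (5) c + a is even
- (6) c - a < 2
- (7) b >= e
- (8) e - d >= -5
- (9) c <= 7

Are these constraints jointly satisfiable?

From constraints 4 and 7: b ≥ e and e ≥ 8, so b ≥ 8. From constraints 2 and 9: b ≤ c and c ≤ 7, so b ≤ 7. But 7 < 8, so no value of b works.

Unsatisfiable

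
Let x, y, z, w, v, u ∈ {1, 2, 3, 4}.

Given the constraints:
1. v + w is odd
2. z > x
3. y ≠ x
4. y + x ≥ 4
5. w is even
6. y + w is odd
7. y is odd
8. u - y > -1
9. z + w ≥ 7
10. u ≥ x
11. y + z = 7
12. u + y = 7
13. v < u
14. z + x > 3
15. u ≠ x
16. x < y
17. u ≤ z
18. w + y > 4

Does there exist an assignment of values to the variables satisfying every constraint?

Take x = 1, y = 3, z = 4, w = 4, v = 3, u = 4. Then constraint 4: y + x = 4; constraint 8: u - y = 1; constraint 9: z + w = 8, and every other listed constraint is also met.

Satisfiable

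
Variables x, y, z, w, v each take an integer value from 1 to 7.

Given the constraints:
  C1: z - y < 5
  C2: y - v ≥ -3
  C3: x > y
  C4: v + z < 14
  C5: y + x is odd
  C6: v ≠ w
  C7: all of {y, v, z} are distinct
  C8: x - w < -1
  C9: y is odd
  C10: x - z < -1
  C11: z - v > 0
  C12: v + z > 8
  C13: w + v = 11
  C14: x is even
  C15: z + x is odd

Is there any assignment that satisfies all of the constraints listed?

Satisfiable

The assignment x = 4, y = 3, z = 7, w = 7, v = 4 works:
  constraint 1 holds since z - y = 4.
  constraint 2 holds since y - v = -1.
  constraint 4 holds since v + z = 11.
The rest check out directly.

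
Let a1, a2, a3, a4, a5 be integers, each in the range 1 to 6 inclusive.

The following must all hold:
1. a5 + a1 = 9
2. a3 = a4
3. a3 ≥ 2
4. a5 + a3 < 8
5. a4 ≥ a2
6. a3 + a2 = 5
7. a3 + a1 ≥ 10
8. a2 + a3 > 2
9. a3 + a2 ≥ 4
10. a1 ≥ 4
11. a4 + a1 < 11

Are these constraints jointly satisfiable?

Satisfiable

One satisfying assignment is a1 = 6, a2 = 1, a3 = 4, a4 = 4, a5 = 3.
For the less obvious constraints — constraint 1: a5 + a1 = 9; constraint 4: a5 + a3 = 7; constraint 6: a3 + a2 = 5 — and the others hold by inspection.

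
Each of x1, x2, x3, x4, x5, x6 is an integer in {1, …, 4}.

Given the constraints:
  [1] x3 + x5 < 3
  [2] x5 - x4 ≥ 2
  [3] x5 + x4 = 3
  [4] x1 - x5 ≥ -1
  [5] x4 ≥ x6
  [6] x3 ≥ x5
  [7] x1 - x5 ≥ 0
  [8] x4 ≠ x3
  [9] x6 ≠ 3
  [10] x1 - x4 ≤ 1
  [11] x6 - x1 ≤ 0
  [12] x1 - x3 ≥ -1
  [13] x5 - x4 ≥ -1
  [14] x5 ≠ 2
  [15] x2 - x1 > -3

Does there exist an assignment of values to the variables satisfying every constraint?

Constraints 2, 7, and 10 give x5 − x4 ≥ 2, x4 − x1 ≥ -1, x1 − x5 ≥ 0.
Adding all 3 inequalities: the left sides telescope to 0, and the right sides sum to 2 + (-1) + 0 = 1. So 0 ≥ 1, which is false.

Unsatisfiable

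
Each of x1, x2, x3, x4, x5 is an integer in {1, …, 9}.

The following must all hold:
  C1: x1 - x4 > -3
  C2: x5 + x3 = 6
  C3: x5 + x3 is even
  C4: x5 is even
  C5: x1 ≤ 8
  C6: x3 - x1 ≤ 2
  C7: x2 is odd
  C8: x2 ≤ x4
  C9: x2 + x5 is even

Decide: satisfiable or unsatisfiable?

Constraint 7 makes x2 odd and constraint 4 makes x5 even, so x2 + x5 must be odd. Constraint 9 says x2 + x5 is even — contradiction.

Unsatisfiable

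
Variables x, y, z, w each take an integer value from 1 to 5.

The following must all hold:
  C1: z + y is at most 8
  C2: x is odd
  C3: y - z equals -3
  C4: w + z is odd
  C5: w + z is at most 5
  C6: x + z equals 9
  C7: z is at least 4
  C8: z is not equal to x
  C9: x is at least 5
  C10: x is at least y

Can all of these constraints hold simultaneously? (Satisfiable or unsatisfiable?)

Satisfiable

The assignment x = 5, y = 1, z = 4, w = 1 works:
  constraint 1 holds since z + y = 5.
  constraint 3 holds since y - z = -3.
  constraint 5 holds since w + z = 5.
The rest check out directly.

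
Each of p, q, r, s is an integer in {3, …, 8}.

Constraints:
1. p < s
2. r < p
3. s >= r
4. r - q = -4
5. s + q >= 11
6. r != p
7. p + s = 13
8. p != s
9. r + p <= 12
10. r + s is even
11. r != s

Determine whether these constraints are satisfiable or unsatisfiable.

Try p = 6, q = 7, r = 3, s = 7.
Check constraint 4: r - q = -4; constraint 5: s + q = 14; constraint 7: p + s = 13. The remaining constraints are straightforward to verify.

Satisfiable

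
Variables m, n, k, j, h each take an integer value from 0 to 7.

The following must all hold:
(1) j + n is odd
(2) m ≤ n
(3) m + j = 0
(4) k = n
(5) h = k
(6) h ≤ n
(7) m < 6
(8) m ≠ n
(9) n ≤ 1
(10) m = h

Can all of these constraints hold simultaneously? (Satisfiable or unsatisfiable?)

From constraints 4, 5, and 10, m = h = k = n, so m = n. But constraint 8 says m ≠ n. Contradiction.

Unsatisfiable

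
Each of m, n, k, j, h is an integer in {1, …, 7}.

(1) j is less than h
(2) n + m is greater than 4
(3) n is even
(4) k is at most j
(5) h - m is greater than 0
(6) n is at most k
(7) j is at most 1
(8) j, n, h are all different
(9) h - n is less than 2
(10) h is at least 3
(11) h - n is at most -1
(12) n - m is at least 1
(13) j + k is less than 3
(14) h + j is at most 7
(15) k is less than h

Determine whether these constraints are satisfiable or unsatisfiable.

Unsatisfiable

Constraints 1, 4, 6, and 11 give n ≤ k, k ≤ j, j < h, h < n. Chaining: n ≤ k ≤ j < h < n, which forces n < n — impossible.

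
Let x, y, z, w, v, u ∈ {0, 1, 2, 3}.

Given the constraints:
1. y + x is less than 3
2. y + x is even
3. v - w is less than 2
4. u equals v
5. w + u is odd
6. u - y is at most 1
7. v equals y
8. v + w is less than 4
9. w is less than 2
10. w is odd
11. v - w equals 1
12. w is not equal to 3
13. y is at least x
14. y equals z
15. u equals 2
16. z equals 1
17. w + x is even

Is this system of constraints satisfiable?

Constraint 15 fixes u = 2 and constraint 16 fixes z = 1. Constraints 4, 7, and 14 give u = v = y = z, so u = z. But 2 ≠ 1 — contradiction.

Unsatisfiable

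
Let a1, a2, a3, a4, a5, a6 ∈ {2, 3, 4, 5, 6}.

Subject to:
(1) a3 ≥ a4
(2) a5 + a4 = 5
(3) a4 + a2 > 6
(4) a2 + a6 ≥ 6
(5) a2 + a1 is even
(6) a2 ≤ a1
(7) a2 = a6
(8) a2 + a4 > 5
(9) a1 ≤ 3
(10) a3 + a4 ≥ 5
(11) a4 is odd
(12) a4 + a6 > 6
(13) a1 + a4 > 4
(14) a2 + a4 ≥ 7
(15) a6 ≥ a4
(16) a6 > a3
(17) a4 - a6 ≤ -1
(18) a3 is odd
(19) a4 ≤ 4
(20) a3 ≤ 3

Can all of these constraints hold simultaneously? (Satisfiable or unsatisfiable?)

From constraints 6 and 9: a2 ≤ a1 ≤ 3. From constraints 1 and 20: a4 ≤ a3 ≤ 3. Hence a2 + a4 ≤ 6. But constraint 14 requires a2 + a4 ≥ 7, and 7 > 6. Contradiction.

Unsatisfiable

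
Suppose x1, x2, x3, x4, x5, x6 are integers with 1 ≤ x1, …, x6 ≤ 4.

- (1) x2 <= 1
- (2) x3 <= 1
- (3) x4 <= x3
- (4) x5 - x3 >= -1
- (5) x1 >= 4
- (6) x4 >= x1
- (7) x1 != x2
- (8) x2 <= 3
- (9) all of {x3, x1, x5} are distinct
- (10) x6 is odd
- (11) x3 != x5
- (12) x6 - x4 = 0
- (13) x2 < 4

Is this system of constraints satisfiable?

Unsatisfiable

From constraints 5 and 6: x4 ≥ x1 and x1 ≥ 4, so x4 ≥ 4. From constraints 2 and 3: x4 ≤ x3 and x3 ≤ 1, so x4 ≤ 1. But 1 < 4, so no value of x4 works.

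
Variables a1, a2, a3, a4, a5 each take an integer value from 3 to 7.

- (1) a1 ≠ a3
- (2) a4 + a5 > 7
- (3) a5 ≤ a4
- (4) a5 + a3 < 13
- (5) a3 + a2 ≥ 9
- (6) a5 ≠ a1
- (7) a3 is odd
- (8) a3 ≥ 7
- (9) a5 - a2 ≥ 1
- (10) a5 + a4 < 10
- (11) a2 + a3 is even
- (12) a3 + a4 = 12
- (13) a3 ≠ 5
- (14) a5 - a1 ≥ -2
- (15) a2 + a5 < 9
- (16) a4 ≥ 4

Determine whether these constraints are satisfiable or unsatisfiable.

Satisfiable

Try a1 = 6, a2 = 3, a3 = 7, a4 = 5, a5 = 4.
Check constraint 2: a4 + a5 = 9; constraint 4: a5 + a3 = 11. The remaining constraints are straightforward to verify.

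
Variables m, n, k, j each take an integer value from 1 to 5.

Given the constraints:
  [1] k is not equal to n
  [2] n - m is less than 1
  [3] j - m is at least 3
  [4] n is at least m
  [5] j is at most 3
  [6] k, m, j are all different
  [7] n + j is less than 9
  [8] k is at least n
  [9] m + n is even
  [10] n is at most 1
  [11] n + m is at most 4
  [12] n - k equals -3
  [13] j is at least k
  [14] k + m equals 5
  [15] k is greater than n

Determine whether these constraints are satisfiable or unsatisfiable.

Unsatisfiable

From constraints 5 and 13: k ≤ j ≤ 3. From constraints 4 and 10: m ≤ n ≤ 1. Hence k + m ≤ 4. But constraint 14 requires k + m = 5, and 5 > 4. Contradiction.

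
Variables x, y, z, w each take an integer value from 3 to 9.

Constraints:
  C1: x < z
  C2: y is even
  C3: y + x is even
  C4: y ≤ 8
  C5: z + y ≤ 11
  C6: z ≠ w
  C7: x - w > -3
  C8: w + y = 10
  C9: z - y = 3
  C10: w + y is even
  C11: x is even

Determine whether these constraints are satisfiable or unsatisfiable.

Satisfiable

The assignment x = 6, y = 4, z = 7, w = 6 works:
  constraint 5 holds since z + y = 11.
  constraint 7 holds since x - w = 0.
The rest check out directly.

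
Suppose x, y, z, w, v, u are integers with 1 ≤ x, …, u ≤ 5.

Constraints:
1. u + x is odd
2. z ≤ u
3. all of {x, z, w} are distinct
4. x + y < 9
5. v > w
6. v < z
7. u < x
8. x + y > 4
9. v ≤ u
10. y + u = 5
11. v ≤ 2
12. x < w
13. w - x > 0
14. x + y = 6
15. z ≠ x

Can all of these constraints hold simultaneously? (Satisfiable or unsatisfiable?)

Constraints 2, 5, 6, 7, and 12 give w < v, v < z, z ≤ u, u < x, x < w. Chaining: w < v < z ≤ u < x < w, which forces w < w — impossible.

Unsatisfiable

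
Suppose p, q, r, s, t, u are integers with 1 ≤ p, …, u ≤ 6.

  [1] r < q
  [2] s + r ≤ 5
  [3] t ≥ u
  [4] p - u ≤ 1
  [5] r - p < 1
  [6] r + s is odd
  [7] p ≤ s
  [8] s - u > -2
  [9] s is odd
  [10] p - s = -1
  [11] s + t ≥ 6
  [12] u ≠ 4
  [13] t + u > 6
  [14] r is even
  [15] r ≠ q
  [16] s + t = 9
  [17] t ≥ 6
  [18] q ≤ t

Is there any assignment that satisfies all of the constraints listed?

Satisfiable

The assignment p = 2, q = 3, r = 2, s = 3, t = 6, u = 2 works:
  constraint 2 holds since s + r = 5.
  constraint 4 holds since p - u = 0.
  constraint 5 holds since r - p = 0.
The rest check out directly.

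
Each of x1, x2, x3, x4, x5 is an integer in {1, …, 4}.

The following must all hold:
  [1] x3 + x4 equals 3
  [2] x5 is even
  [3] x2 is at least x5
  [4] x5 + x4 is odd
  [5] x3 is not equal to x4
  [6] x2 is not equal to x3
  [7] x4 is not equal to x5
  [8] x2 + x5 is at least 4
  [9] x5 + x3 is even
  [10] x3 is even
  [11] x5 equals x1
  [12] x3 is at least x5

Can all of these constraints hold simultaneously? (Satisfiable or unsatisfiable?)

Satisfiable

Setting (x1, x2, x3, x4, x5) = (2, 3, 2, 1, 2) satisfies everything: constraint 1: x3 + x4 = 3; constraint 2: x5 = 2 is even; constraint 8: x2 + x5 = 5, and the others follow.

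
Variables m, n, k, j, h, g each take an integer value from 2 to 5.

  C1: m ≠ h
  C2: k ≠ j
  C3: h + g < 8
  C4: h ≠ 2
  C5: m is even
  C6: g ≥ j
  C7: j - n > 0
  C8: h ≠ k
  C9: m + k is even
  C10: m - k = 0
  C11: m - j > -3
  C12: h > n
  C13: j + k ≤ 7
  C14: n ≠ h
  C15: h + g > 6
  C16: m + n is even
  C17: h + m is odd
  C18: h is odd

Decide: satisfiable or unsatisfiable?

Satisfiable

Setting (m, n, k, j, h, g) = (2, 2, 2, 3, 3, 4) satisfies everything: constraint 3: h + g = 7; constraint 7: j - n = 1; constraint 10: m - k = 0, and the others follow.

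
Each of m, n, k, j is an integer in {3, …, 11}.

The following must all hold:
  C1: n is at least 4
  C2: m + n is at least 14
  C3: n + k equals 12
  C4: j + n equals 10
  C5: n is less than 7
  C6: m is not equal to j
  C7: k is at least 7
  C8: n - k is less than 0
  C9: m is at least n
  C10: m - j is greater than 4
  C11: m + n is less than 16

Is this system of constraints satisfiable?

The assignment m = 10, n = 5, k = 7, j = 5 works:
  constraint 2 holds since m + n = 15.
  constraint 3 holds since n + k = 12.
The rest check out directly.

Satisfiable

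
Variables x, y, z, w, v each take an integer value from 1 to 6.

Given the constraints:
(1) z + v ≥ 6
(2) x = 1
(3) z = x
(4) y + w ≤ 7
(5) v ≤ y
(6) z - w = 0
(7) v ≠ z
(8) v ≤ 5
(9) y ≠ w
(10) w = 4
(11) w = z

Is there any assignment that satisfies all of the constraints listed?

Unsatisfiable

Constraint 10 fixes w = 4 and constraint 2 fixes x = 1. Constraints 3 and 11 give w = z = x, so w = x. But 4 ≠ 1 — contradiction.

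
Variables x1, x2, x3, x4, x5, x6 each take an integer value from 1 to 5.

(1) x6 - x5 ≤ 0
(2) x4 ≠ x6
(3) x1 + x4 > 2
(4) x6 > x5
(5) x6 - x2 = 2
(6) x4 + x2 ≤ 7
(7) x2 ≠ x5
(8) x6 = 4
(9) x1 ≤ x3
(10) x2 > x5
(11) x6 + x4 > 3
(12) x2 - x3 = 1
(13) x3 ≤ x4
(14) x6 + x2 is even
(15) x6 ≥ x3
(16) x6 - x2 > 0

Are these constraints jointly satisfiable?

Unsatisfiable

Constraints 1, 10, and 16 give x5 < x2, x2 < x6, x6 ≤ x5. Chaining: x5 < x2 < x6 ≤ x5, which forces x5 < x5 — impossible.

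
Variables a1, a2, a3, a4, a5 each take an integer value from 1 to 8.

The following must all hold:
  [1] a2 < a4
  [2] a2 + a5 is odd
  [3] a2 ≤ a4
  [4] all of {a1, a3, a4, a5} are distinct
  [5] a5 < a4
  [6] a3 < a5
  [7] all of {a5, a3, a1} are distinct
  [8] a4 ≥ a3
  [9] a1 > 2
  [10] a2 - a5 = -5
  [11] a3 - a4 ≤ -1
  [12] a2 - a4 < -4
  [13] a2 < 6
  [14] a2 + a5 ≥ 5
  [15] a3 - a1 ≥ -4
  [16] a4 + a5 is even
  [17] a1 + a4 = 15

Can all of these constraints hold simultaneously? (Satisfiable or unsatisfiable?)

Satisfiable

The assignment a1 = 7, a2 = 1, a3 = 4, a4 = 8, a5 = 6 works:
  constraint 10 holds since a2 - a5 = -5.
  constraint 11 holds since a3 - a4 = -4.
  constraint 12 holds since a2 - a4 = -7.
The rest check out directly.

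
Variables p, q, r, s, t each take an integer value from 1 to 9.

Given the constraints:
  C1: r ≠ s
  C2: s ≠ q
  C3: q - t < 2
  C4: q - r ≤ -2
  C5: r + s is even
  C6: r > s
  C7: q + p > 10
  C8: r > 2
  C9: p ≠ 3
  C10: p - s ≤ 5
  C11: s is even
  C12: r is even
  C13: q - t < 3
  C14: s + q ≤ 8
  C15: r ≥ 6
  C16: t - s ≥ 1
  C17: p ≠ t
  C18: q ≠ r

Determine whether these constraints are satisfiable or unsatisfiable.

Satisfiable

One satisfying assignment is p = 6, q = 5, r = 8, s = 2, t = 5.
For the less obvious constraints — constraint 3: q - t = 0; constraint 4: q - r = -3 — and the others hold by inspection.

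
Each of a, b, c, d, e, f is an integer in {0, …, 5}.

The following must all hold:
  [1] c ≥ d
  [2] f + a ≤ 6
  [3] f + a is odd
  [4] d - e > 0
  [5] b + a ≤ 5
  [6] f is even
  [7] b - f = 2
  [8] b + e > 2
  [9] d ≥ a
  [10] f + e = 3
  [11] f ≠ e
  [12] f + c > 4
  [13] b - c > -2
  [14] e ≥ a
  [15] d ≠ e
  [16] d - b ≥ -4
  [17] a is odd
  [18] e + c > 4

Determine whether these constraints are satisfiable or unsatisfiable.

Satisfiable

Try a = 1, b = 4, c = 5, d = 3, e = 1, f = 2.
Check constraint 2: f + a = 3; constraint 4: d - e = 2. The remaining constraints are straightforward to verify.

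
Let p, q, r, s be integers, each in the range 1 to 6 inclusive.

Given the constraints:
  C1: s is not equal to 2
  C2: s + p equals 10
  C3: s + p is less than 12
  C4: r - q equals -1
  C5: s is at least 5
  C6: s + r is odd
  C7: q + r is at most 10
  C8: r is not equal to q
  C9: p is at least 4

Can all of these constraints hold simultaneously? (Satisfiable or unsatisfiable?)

The assignment p = 4, q = 4, r = 3, s = 6 works:
  constraint 2 holds since s + p = 10.
  constraint 3 holds since s + p = 10.
The rest check out directly.

Satisfiable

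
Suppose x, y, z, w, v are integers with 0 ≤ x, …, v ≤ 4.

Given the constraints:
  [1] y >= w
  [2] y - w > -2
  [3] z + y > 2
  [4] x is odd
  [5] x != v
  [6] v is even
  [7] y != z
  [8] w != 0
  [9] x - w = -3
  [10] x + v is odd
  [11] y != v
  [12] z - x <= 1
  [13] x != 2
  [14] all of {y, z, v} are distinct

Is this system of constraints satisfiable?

One satisfying assignment is x = 1, y = 4, z = 1, w = 4, v = 0.
For the less obvious constraints — constraint 2: y - w = 0; constraint 3: z + y = 5; constraint 9: x - w = -3 — and the others hold by inspection.

Satisfiable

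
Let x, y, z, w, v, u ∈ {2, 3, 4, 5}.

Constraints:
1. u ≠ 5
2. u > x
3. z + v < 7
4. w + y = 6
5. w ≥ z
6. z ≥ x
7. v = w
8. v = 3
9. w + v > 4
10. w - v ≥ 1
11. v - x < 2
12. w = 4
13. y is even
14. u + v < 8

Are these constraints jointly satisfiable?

Unsatisfiable

Constraint 8 fixes v = 3 and constraint 12 fixes w = 4, but constraint 7 requires v = w. Since 3 ≠ 4, contradiction.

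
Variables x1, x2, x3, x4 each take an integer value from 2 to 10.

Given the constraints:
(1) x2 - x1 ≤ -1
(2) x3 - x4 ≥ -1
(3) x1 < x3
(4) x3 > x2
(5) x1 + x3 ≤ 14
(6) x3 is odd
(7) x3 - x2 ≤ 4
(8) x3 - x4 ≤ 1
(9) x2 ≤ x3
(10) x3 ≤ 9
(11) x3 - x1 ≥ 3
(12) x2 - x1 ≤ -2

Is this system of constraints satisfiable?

Unsatisfiable

Constraints 7, 11, and 12 give x2 − x3 ≥ -4, x3 − x1 ≥ 3, x1 − x2 ≥ 2.
Adding all 3 inequalities: the left sides telescope to 0, and the right sides sum to (-4) + 3 + 2 = 1. So 0 ≥ 1, which is false.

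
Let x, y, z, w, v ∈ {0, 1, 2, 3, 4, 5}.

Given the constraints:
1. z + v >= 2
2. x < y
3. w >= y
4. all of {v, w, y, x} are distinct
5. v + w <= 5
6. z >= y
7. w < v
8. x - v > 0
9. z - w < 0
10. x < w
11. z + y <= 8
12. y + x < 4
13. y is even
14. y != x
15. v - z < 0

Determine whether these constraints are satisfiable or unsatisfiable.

Unsatisfiable

Constraints 2, 6, 7, 8, and 9 give z < w, w < v, v < x, x < y, y ≤ z. Chaining: z < w < v < x < y ≤ z, which forces z < z — impossible.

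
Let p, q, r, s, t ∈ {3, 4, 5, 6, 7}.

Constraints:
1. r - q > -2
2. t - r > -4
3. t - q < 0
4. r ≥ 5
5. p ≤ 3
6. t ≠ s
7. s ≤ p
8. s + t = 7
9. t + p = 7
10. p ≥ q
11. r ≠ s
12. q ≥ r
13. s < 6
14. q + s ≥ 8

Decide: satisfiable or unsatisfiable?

From constraints 4 and 12: q ≥ r and r ≥ 5, so q ≥ 5. From constraints 5 and 10: q ≤ p and p ≤ 3, so q ≤ 3. But 3 < 5, so no value of q works.

Unsatisfiable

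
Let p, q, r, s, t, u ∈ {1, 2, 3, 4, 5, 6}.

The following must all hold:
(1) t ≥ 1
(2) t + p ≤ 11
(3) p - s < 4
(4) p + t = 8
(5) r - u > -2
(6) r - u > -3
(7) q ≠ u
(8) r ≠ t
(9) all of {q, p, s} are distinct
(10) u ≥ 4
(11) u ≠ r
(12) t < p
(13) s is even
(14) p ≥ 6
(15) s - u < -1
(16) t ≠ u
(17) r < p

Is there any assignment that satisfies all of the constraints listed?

Try p = 6, q = 5, r = 5, s = 4, t = 2, u = 6.
Check constraint 2: t + p = 8; constraint 3: p - s = 2. The remaining constraints are straightforward to verify.

Satisfiable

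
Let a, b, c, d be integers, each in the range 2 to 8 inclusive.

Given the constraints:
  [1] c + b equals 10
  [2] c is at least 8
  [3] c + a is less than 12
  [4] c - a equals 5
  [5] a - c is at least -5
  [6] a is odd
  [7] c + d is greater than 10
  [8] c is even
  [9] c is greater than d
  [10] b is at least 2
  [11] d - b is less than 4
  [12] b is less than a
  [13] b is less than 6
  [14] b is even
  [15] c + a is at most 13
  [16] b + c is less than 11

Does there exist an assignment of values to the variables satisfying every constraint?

Satisfiable

One satisfying assignment is a = 3, b = 2, c = 8, d = 3.
For the less obvious constraints — constraint 1: c + b = 10; constraint 3: c + a = 11 — and the others hold by inspection.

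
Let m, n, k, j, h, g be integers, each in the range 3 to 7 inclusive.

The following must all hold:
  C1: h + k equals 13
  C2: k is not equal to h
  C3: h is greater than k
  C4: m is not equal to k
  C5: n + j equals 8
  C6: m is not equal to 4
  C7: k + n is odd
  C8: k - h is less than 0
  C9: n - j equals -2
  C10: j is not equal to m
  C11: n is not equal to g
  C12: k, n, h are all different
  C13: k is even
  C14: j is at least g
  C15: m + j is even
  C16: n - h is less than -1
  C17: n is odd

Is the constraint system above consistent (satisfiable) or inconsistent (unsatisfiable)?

Satisfiable

One satisfying assignment is m = 7, n = 3, k = 6, j = 5, h = 7, g = 4.
For the less obvious constraints — constraint 1: h + k = 13; constraint 5: n + j = 8 — and the others hold by inspection.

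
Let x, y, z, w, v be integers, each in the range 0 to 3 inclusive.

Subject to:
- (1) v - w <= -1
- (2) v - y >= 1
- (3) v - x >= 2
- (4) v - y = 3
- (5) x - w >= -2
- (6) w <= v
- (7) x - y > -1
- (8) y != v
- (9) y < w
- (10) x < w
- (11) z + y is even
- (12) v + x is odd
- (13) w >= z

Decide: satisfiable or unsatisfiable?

Constraints 1, 3, and 5 give x − w ≥ -2, w − v ≥ 1, v − x ≥ 2.
Adding all 3 inequalities: the left sides telescope to 0, and the right sides sum to (-2) + 1 + 2 = 1. So 0 ≥ 1, which is false.

Unsatisfiable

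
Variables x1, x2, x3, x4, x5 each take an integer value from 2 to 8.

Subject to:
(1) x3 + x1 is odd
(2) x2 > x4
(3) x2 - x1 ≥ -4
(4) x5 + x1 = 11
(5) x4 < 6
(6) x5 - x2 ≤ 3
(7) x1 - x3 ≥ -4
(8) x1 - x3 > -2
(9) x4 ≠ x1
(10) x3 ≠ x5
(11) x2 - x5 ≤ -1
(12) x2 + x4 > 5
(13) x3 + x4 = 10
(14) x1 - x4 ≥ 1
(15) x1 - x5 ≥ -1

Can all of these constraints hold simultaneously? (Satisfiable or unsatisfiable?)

Take x1 = 6, x2 = 4, x3 = 7, x4 = 3, x5 = 5. Then constraint 3: x2 - x1 = -2; constraint 4: x5 + x1 = 11; constraint 6: x5 - x2 = 1, and every other listed constraint is also met.

Satisfiable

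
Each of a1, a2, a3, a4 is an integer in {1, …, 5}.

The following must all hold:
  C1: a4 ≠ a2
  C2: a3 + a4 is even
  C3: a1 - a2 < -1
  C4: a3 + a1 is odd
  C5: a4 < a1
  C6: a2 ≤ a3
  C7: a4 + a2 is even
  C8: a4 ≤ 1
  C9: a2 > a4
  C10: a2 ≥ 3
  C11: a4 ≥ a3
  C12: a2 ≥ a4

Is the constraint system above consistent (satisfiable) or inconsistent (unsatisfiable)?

Unsatisfiable

From constraints 6 and 10: a3 ≥ a2 and a2 ≥ 3, so a3 ≥ 3. From constraints 8 and 11: a3 ≤ a4 and a4 ≤ 1, so a3 ≤ 1. But 1 < 3, so no value of a3 works.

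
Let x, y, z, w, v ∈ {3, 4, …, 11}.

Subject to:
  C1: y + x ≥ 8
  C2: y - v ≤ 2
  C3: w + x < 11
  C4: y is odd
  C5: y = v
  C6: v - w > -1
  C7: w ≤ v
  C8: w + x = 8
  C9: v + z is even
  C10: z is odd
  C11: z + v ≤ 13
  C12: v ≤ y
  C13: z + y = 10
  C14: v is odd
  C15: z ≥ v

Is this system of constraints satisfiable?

Try x = 4, y = 5, z = 5, w = 4, v = 5.
Check constraint 1: y + x = 9; constraint 2: y - v = 0; constraint 3: w + x = 8. The remaining constraints are straightforward to verify.

Satisfiable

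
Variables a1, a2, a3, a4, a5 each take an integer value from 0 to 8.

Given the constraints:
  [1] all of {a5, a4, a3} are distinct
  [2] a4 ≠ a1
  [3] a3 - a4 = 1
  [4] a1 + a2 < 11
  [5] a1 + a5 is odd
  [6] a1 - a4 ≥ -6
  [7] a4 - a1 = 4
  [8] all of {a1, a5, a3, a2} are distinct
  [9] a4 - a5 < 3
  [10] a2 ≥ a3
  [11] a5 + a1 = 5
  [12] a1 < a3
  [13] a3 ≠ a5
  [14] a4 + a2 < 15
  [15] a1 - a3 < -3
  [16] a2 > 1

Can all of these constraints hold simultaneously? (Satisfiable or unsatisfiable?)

Setting (a1, a2, a3, a4, a5) = (1, 8, 6, 5, 4) satisfies everything: constraint 3: a3 - a4 = 1; constraint 4: a1 + a2 = 9; constraint 6: a1 - a4 = -4, and the others follow.

Satisfiable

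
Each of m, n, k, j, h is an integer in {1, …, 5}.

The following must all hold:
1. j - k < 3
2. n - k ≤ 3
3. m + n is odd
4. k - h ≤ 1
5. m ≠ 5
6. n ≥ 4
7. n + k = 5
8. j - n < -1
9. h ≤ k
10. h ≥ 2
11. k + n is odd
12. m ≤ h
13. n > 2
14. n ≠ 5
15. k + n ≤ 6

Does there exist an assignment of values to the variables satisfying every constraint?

From constraint 6: n ≥ 4. From constraints 9 and 10: k ≥ h ≥ 2. Hence n + k ≥ 6. But constraint 7 requires n + k = 5, and 5 < 6. Contradiction.

Unsatisfiable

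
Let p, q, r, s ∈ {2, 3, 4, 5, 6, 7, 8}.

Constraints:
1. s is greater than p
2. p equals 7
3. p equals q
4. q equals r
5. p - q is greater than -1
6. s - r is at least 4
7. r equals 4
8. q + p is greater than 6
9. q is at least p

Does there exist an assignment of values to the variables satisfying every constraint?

Unsatisfiable

Constraint 2 fixes p = 7 and constraint 7 fixes r = 4. Constraints 3 and 4 give p = q = r, so p = r. But 7 ≠ 4 — contradiction.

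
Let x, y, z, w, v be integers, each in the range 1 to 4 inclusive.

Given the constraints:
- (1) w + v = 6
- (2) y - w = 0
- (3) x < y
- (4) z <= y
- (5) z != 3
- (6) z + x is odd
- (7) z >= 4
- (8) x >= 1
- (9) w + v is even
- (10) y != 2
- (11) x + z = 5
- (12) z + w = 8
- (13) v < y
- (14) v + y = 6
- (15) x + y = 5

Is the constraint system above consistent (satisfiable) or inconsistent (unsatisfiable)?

Try x = 1, y = 4, z = 4, w = 4, v = 2.
Check constraint 1: w + v = 6; constraint 2: y - w = 0. The remaining constraints are straightforward to verify.

Satisfiable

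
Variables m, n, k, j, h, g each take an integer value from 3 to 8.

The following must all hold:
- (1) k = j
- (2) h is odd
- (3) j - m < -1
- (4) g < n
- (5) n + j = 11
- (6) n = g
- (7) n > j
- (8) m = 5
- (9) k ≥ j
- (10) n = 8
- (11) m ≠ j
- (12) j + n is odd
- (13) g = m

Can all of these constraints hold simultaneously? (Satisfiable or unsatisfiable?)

Unsatisfiable

Constraint 10 fixes n = 8 and constraint 8 fixes m = 5. Constraints 6 and 13 give n = g = m, so n = m. But 8 ≠ 5 — contradiction.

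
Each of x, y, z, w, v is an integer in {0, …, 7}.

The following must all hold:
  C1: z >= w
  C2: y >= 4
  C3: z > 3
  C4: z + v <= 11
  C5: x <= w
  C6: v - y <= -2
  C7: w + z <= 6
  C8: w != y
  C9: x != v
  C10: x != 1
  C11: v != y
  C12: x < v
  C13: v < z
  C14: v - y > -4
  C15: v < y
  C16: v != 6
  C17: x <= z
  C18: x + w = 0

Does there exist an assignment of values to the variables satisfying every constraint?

One satisfying assignment is x = 0, y = 5, z = 5, w = 0, v = 3.
For the less obvious constraints — constraint 4: z + v = 8; constraint 6: v - y = -2 — and the others hold by inspection.

Satisfiable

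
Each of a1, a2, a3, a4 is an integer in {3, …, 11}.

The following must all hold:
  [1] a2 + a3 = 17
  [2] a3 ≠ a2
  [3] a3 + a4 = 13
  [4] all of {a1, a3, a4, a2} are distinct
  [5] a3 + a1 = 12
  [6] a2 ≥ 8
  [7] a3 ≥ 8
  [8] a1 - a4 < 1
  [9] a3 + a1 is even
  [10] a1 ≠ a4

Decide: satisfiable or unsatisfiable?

Satisfiable

One satisfying assignment is a1 = 4, a2 = 9, a3 = 8, a4 = 5.
For the less obvious constraints — constraint 1: a2 + a3 = 17; constraint 3: a3 + a4 = 13 — and the others hold by inspection.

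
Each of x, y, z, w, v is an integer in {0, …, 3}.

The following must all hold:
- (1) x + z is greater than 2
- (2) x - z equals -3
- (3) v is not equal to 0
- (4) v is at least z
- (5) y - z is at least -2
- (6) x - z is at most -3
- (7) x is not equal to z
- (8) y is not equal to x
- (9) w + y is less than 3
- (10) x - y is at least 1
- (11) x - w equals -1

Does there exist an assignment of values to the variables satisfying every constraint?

Constraints 5, 6, and 10 give x − y ≥ 1, y − z ≥ -2, z − x ≥ 3.
Adding all 3 inequalities: the left sides telescope to 0, and the right sides sum to 1 + (-2) + 3 = 2. So 0 ≥ 2, which is false.

Unsatisfiable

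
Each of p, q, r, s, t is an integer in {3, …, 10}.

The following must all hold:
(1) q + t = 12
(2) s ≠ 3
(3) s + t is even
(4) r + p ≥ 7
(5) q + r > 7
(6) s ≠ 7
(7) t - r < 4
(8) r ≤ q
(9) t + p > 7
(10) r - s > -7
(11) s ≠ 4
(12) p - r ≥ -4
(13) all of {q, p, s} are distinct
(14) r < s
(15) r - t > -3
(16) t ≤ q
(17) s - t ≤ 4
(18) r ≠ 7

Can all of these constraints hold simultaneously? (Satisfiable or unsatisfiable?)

Satisfiable

Take p = 3, q = 6, r = 4, s = 8, t = 6. Then constraint 1: q + t = 12; constraint 4: r + p = 7, and every other listed constraint is also met.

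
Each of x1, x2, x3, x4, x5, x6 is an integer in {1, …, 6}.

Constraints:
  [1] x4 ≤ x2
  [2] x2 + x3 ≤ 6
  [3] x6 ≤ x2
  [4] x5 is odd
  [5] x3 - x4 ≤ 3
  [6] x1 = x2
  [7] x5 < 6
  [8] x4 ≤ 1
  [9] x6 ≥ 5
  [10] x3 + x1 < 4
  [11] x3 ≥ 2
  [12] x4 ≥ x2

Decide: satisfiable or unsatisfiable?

From constraints 3 and 9: x2 ≥ x6 ≥ 5. From constraint 11: x3 ≥ 2. Hence x2 + x3 ≥ 7. But constraint 2 requires x2 + x3 ≤ 6, and 6 < 7. Contradiction.

Unsatisfiable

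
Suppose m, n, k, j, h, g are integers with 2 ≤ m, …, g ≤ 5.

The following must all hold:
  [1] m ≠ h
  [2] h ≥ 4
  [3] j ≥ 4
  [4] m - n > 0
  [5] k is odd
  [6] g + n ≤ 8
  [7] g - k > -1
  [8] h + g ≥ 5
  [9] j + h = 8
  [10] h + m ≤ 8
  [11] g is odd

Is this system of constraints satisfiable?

Satisfiable

Take m = 3, n = 2, k = 3, j = 4, h = 4, g = 3. Then constraint 4: m - n = 1; constraint 6: g + n = 5, and every other listed constraint is also met.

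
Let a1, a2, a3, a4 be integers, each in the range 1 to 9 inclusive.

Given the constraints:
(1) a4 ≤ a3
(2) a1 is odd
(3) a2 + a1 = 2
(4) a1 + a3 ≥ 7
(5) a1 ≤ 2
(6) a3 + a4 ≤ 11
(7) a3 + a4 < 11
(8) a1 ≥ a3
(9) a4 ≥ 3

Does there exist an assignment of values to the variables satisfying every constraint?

From constraints 1 and 9: a3 ≥ a4 and a4 ≥ 3, so a3 ≥ 3. From constraints 5 and 8: a3 ≤ a1 and a1 ≤ 2, so a3 ≤ 2. But 2 < 3, so no value of a3 works.

Unsatisfiable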